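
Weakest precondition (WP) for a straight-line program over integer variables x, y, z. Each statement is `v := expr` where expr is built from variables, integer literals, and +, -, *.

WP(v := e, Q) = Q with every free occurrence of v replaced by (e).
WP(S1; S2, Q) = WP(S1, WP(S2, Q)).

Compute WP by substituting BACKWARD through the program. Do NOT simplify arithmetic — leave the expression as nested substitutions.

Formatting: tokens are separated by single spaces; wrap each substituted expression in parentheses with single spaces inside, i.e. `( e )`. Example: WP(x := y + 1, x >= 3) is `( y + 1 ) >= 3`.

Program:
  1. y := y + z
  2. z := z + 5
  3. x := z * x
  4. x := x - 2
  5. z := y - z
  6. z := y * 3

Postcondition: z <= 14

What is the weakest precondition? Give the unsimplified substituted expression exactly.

post: z <= 14
stmt 6: z := y * 3  -- replace 1 occurrence(s) of z with (y * 3)
  => ( y * 3 ) <= 14
stmt 5: z := y - z  -- replace 0 occurrence(s) of z with (y - z)
  => ( y * 3 ) <= 14
stmt 4: x := x - 2  -- replace 0 occurrence(s) of x with (x - 2)
  => ( y * 3 ) <= 14
stmt 3: x := z * x  -- replace 0 occurrence(s) of x with (z * x)
  => ( y * 3 ) <= 14
stmt 2: z := z + 5  -- replace 0 occurrence(s) of z with (z + 5)
  => ( y * 3 ) <= 14
stmt 1: y := y + z  -- replace 1 occurrence(s) of y with (y + z)
  => ( ( y + z ) * 3 ) <= 14

Answer: ( ( y + z ) * 3 ) <= 14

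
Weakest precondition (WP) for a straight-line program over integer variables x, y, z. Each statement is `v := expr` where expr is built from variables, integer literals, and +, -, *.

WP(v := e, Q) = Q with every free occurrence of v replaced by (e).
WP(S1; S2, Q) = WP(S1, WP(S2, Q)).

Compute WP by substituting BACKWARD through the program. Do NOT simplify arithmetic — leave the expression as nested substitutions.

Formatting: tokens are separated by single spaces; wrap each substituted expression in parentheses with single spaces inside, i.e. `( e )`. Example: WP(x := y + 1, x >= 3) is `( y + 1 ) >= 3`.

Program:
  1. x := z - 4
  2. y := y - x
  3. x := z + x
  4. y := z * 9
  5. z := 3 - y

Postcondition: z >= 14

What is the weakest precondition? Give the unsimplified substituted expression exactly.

post: z >= 14
stmt 5: z := 3 - y  -- replace 1 occurrence(s) of z with (3 - y)
  => ( 3 - y ) >= 14
stmt 4: y := z * 9  -- replace 1 occurrence(s) of y with (z * 9)
  => ( 3 - ( z * 9 ) ) >= 14
stmt 3: x := z + x  -- replace 0 occurrence(s) of x with (z + x)
  => ( 3 - ( z * 9 ) ) >= 14
stmt 2: y := y - x  -- replace 0 occurrence(s) of y with (y - x)
  => ( 3 - ( z * 9 ) ) >= 14
stmt 1: x := z - 4  -- replace 0 occurrence(s) of x with (z - 4)
  => ( 3 - ( z * 9 ) ) >= 14

Answer: ( 3 - ( z * 9 ) ) >= 14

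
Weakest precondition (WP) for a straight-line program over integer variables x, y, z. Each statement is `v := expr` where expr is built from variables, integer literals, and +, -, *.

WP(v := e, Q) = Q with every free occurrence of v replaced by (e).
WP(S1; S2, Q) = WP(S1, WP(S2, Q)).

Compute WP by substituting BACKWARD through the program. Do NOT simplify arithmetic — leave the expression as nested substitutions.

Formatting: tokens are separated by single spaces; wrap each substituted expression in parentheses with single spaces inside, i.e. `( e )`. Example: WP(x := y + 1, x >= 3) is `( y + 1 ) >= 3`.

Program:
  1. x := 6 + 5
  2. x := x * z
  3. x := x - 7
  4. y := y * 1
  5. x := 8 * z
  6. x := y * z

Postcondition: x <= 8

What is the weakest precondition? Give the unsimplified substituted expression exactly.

post: x <= 8
stmt 6: x := y * z  -- replace 1 occurrence(s) of x with (y * z)
  => ( y * z ) <= 8
stmt 5: x := 8 * z  -- replace 0 occurrence(s) of x with (8 * z)
  => ( y * z ) <= 8
stmt 4: y := y * 1  -- replace 1 occurrence(s) of y with (y * 1)
  => ( ( y * 1 ) * z ) <= 8
stmt 3: x := x - 7  -- replace 0 occurrence(s) of x with (x - 7)
  => ( ( y * 1 ) * z ) <= 8
stmt 2: x := x * z  -- replace 0 occurrence(s) of x with (x * z)
  => ( ( y * 1 ) * z ) <= 8
stmt 1: x := 6 + 5  -- replace 0 occurrence(s) of x with (6 + 5)
  => ( ( y * 1 ) * z ) <= 8

Answer: ( ( y * 1 ) * z ) <= 8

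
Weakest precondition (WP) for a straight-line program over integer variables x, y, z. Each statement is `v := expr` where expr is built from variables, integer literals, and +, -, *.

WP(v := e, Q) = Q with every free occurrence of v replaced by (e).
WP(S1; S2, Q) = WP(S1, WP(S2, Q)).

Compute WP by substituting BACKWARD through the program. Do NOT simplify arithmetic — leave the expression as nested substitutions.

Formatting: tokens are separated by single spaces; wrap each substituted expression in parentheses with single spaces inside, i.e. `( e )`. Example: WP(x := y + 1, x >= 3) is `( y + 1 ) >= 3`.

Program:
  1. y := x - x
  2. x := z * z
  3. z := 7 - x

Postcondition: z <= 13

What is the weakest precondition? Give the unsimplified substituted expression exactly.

post: z <= 13
stmt 3: z := 7 - x  -- replace 1 occurrence(s) of z with (7 - x)
  => ( 7 - x ) <= 13
stmt 2: x := z * z  -- replace 1 occurrence(s) of x with (z * z)
  => ( 7 - ( z * z ) ) <= 13
stmt 1: y := x - x  -- replace 0 occurrence(s) of y with (x - x)
  => ( 7 - ( z * z ) ) <= 13

Answer: ( 7 - ( z * z ) ) <= 13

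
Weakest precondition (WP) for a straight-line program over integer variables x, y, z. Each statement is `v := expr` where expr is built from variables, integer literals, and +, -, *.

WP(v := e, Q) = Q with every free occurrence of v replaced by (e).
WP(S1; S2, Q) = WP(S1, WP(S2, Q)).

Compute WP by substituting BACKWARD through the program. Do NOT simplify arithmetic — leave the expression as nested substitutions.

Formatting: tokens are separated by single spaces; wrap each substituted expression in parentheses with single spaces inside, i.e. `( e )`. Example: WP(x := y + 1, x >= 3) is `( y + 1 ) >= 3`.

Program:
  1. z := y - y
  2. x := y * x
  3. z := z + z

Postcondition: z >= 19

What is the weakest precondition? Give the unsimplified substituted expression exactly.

Answer: ( ( y - y ) + ( y - y ) ) >= 19

Derivation:
post: z >= 19
stmt 3: z := z + z  -- replace 1 occurrence(s) of z with (z + z)
  => ( z + z ) >= 19
stmt 2: x := y * x  -- replace 0 occurrence(s) of x with (y * x)
  => ( z + z ) >= 19
stmt 1: z := y - y  -- replace 2 occurrence(s) of z with (y - y)
  => ( ( y - y ) + ( y - y ) ) >= 19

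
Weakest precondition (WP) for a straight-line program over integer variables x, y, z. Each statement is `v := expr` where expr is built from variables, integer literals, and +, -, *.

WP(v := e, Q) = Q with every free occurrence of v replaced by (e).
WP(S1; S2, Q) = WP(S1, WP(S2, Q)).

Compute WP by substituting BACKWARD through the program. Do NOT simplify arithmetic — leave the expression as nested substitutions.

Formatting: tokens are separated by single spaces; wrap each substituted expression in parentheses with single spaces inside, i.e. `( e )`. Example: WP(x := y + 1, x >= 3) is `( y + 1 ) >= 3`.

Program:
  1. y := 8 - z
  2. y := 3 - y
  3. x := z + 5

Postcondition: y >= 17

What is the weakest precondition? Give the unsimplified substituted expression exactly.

Answer: ( 3 - ( 8 - z ) ) >= 17

Derivation:
post: y >= 17
stmt 3: x := z + 5  -- replace 0 occurrence(s) of x with (z + 5)
  => y >= 17
stmt 2: y := 3 - y  -- replace 1 occurrence(s) of y with (3 - y)
  => ( 3 - y ) >= 17
stmt 1: y := 8 - z  -- replace 1 occurrence(s) of y with (8 - z)
  => ( 3 - ( 8 - z ) ) >= 17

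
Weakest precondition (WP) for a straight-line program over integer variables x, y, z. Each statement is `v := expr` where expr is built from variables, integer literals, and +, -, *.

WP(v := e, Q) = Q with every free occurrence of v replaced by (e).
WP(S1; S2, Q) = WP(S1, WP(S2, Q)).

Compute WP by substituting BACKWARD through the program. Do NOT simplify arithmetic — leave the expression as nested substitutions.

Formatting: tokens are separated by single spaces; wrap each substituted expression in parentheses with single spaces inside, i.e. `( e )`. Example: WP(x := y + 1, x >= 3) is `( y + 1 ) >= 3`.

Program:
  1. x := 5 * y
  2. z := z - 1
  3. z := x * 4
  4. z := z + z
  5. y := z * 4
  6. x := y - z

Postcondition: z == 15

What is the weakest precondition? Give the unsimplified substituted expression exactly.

post: z == 15
stmt 6: x := y - z  -- replace 0 occurrence(s) of x with (y - z)
  => z == 15
stmt 5: y := z * 4  -- replace 0 occurrence(s) of y with (z * 4)
  => z == 15
stmt 4: z := z + z  -- replace 1 occurrence(s) of z with (z + z)
  => ( z + z ) == 15
stmt 3: z := x * 4  -- replace 2 occurrence(s) of z with (x * 4)
  => ( ( x * 4 ) + ( x * 4 ) ) == 15
stmt 2: z := z - 1  -- replace 0 occurrence(s) of z with (z - 1)
  => ( ( x * 4 ) + ( x * 4 ) ) == 15
stmt 1: x := 5 * y  -- replace 2 occurrence(s) of x with (5 * y)
  => ( ( ( 5 * y ) * 4 ) + ( ( 5 * y ) * 4 ) ) == 15

Answer: ( ( ( 5 * y ) * 4 ) + ( ( 5 * y ) * 4 ) ) == 15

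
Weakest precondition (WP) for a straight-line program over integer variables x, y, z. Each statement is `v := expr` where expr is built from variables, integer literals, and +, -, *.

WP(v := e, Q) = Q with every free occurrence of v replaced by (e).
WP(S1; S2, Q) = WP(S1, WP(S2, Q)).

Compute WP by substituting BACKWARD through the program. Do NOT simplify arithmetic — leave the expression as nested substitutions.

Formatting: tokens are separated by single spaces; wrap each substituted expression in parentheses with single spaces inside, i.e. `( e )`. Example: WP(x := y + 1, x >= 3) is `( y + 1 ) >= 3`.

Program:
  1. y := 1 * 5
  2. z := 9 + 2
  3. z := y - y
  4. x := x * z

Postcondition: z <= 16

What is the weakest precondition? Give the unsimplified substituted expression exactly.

Answer: ( ( 1 * 5 ) - ( 1 * 5 ) ) <= 16

Derivation:
post: z <= 16
stmt 4: x := x * z  -- replace 0 occurrence(s) of x with (x * z)
  => z <= 16
stmt 3: z := y - y  -- replace 1 occurrence(s) of z with (y - y)
  => ( y - y ) <= 16
stmt 2: z := 9 + 2  -- replace 0 occurrence(s) of z with (9 + 2)
  => ( y - y ) <= 16
stmt 1: y := 1 * 5  -- replace 2 occurrence(s) of y with (1 * 5)
  => ( ( 1 * 5 ) - ( 1 * 5 ) ) <= 16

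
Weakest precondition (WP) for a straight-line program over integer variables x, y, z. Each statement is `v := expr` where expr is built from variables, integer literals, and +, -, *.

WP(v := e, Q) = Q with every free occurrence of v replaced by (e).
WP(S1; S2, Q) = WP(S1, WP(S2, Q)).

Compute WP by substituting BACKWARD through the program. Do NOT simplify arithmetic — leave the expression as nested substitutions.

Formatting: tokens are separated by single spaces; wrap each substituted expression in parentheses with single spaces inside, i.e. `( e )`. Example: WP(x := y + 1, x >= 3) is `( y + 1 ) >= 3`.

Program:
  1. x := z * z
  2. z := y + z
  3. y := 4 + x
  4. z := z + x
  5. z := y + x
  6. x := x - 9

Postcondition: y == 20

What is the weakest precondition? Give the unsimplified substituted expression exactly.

post: y == 20
stmt 6: x := x - 9  -- replace 0 occurrence(s) of x with (x - 9)
  => y == 20
stmt 5: z := y + x  -- replace 0 occurrence(s) of z with (y + x)
  => y == 20
stmt 4: z := z + x  -- replace 0 occurrence(s) of z with (z + x)
  => y == 20
stmt 3: y := 4 + x  -- replace 1 occurrence(s) of y with (4 + x)
  => ( 4 + x ) == 20
stmt 2: z := y + z  -- replace 0 occurrence(s) of z with (y + z)
  => ( 4 + x ) == 20
stmt 1: x := z * z  -- replace 1 occurrence(s) of x with (z * z)
  => ( 4 + ( z * z ) ) == 20

Answer: ( 4 + ( z * z ) ) == 20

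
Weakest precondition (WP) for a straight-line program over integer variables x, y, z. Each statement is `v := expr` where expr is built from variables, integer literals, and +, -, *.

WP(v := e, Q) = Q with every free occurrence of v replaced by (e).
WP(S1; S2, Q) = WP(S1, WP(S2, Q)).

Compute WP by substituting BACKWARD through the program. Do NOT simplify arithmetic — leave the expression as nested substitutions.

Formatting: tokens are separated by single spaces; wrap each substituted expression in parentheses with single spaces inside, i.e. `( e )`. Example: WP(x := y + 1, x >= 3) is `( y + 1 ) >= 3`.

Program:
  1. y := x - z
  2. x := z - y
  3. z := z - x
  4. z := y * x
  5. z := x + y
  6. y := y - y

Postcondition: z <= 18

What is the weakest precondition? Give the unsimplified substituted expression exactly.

post: z <= 18
stmt 6: y := y - y  -- replace 0 occurrence(s) of y with (y - y)
  => z <= 18
stmt 5: z := x + y  -- replace 1 occurrence(s) of z with (x + y)
  => ( x + y ) <= 18
stmt 4: z := y * x  -- replace 0 occurrence(s) of z with (y * x)
  => ( x + y ) <= 18
stmt 3: z := z - x  -- replace 0 occurrence(s) of z with (z - x)
  => ( x + y ) <= 18
stmt 2: x := z - y  -- replace 1 occurrence(s) of x with (z - y)
  => ( ( z - y ) + y ) <= 18
stmt 1: y := x - z  -- replace 2 occurrence(s) of y with (x - z)
  => ( ( z - ( x - z ) ) + ( x - z ) ) <= 18

Answer: ( ( z - ( x - z ) ) + ( x - z ) ) <= 18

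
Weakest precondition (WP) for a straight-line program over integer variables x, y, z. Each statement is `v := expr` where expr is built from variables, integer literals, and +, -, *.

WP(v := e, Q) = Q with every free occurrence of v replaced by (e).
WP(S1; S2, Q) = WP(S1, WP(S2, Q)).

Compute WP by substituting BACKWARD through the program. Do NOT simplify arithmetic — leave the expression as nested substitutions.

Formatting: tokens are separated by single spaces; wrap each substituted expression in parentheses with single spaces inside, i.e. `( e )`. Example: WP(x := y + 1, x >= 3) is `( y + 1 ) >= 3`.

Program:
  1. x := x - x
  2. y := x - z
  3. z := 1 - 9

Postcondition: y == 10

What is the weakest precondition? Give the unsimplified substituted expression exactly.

post: y == 10
stmt 3: z := 1 - 9  -- replace 0 occurrence(s) of z with (1 - 9)
  => y == 10
stmt 2: y := x - z  -- replace 1 occurrence(s) of y with (x - z)
  => ( x - z ) == 10
stmt 1: x := x - x  -- replace 1 occurrence(s) of x with (x - x)
  => ( ( x - x ) - z ) == 10

Answer: ( ( x - x ) - z ) == 10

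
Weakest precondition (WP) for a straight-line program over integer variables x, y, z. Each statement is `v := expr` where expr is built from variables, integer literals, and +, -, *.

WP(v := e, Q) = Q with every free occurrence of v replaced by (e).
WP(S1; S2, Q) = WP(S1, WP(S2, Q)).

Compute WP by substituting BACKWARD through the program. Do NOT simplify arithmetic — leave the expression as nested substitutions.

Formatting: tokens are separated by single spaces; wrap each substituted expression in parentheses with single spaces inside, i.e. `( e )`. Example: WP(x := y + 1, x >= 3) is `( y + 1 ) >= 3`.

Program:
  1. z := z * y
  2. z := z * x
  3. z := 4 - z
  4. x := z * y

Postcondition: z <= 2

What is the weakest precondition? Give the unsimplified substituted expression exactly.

post: z <= 2
stmt 4: x := z * y  -- replace 0 occurrence(s) of x with (z * y)
  => z <= 2
stmt 3: z := 4 - z  -- replace 1 occurrence(s) of z with (4 - z)
  => ( 4 - z ) <= 2
stmt 2: z := z * x  -- replace 1 occurrence(s) of z with (z * x)
  => ( 4 - ( z * x ) ) <= 2
stmt 1: z := z * y  -- replace 1 occurrence(s) of z with (z * y)
  => ( 4 - ( ( z * y ) * x ) ) <= 2

Answer: ( 4 - ( ( z * y ) * x ) ) <= 2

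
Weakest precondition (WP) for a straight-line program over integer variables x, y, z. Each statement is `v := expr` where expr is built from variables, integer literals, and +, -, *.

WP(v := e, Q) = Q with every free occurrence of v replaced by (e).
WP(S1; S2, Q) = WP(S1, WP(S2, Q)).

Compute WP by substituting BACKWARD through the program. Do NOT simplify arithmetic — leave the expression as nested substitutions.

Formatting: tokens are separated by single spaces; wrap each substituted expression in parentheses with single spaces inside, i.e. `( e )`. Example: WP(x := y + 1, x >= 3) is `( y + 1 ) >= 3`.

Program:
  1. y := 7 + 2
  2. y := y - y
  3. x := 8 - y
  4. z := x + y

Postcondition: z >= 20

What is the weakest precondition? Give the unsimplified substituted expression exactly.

Answer: ( ( 8 - ( ( 7 + 2 ) - ( 7 + 2 ) ) ) + ( ( 7 + 2 ) - ( 7 + 2 ) ) ) >= 20

Derivation:
post: z >= 20
stmt 4: z := x + y  -- replace 1 occurrence(s) of z with (x + y)
  => ( x + y ) >= 20
stmt 3: x := 8 - y  -- replace 1 occurrence(s) of x with (8 - y)
  => ( ( 8 - y ) + y ) >= 20
stmt 2: y := y - y  -- replace 2 occurrence(s) of y with (y - y)
  => ( ( 8 - ( y - y ) ) + ( y - y ) ) >= 20
stmt 1: y := 7 + 2  -- replace 4 occurrence(s) of y with (7 + 2)
  => ( ( 8 - ( ( 7 + 2 ) - ( 7 + 2 ) ) ) + ( ( 7 + 2 ) - ( 7 + 2 ) ) ) >= 20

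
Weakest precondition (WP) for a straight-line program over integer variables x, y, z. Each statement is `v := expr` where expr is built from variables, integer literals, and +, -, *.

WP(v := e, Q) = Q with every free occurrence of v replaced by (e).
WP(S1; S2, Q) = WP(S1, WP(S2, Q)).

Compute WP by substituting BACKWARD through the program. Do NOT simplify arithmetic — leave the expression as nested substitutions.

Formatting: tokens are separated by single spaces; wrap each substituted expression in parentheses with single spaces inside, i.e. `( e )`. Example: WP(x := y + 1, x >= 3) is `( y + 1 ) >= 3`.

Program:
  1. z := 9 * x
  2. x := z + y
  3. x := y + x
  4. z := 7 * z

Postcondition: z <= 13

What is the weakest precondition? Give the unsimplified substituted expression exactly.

Answer: ( 7 * ( 9 * x ) ) <= 13

Derivation:
post: z <= 13
stmt 4: z := 7 * z  -- replace 1 occurrence(s) of z with (7 * z)
  => ( 7 * z ) <= 13
stmt 3: x := y + x  -- replace 0 occurrence(s) of x with (y + x)
  => ( 7 * z ) <= 13
stmt 2: x := z + y  -- replace 0 occurrence(s) of x with (z + y)
  => ( 7 * z ) <= 13
stmt 1: z := 9 * x  -- replace 1 occurrence(s) of z with (9 * x)
  => ( 7 * ( 9 * x ) ) <= 13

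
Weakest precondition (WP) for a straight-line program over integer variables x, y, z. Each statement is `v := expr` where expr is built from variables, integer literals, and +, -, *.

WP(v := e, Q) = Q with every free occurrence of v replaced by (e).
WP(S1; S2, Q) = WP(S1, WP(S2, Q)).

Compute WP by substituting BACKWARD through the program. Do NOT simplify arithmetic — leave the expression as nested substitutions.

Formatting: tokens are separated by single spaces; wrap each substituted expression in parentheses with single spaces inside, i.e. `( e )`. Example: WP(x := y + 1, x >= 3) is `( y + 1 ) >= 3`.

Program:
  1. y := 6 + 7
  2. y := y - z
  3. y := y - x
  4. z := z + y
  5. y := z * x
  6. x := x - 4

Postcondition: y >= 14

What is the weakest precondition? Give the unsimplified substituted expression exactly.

post: y >= 14
stmt 6: x := x - 4  -- replace 0 occurrence(s) of x with (x - 4)
  => y >= 14
stmt 5: y := z * x  -- replace 1 occurrence(s) of y with (z * x)
  => ( z * x ) >= 14
stmt 4: z := z + y  -- replace 1 occurrence(s) of z with (z + y)
  => ( ( z + y ) * x ) >= 14
stmt 3: y := y - x  -- replace 1 occurrence(s) of y with (y - x)
  => ( ( z + ( y - x ) ) * x ) >= 14
stmt 2: y := y - z  -- replace 1 occurrence(s) of y with (y - z)
  => ( ( z + ( ( y - z ) - x ) ) * x ) >= 14
stmt 1: y := 6 + 7  -- replace 1 occurrence(s) of y with (6 + 7)
  => ( ( z + ( ( ( 6 + 7 ) - z ) - x ) ) * x ) >= 14

Answer: ( ( z + ( ( ( 6 + 7 ) - z ) - x ) ) * x ) >= 14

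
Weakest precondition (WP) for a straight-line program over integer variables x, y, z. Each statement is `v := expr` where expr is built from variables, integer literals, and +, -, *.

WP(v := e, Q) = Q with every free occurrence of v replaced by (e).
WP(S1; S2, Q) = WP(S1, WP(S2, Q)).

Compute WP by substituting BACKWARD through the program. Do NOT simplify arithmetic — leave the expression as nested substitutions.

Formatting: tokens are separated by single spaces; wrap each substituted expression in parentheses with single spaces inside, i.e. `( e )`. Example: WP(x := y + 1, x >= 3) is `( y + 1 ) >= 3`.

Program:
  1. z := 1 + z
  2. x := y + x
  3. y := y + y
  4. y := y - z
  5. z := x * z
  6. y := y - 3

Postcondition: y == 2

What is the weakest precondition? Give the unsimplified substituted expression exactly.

Answer: ( ( ( y + y ) - ( 1 + z ) ) - 3 ) == 2

Derivation:
post: y == 2
stmt 6: y := y - 3  -- replace 1 occurrence(s) of y with (y - 3)
  => ( y - 3 ) == 2
stmt 5: z := x * z  -- replace 0 occurrence(s) of z with (x * z)
  => ( y - 3 ) == 2
stmt 4: y := y - z  -- replace 1 occurrence(s) of y with (y - z)
  => ( ( y - z ) - 3 ) == 2
stmt 3: y := y + y  -- replace 1 occurrence(s) of y with (y + y)
  => ( ( ( y + y ) - z ) - 3 ) == 2
stmt 2: x := y + x  -- replace 0 occurrence(s) of x with (y + x)
  => ( ( ( y + y ) - z ) - 3 ) == 2
stmt 1: z := 1 + z  -- replace 1 occurrence(s) of z with (1 + z)
  => ( ( ( y + y ) - ( 1 + z ) ) - 3 ) == 2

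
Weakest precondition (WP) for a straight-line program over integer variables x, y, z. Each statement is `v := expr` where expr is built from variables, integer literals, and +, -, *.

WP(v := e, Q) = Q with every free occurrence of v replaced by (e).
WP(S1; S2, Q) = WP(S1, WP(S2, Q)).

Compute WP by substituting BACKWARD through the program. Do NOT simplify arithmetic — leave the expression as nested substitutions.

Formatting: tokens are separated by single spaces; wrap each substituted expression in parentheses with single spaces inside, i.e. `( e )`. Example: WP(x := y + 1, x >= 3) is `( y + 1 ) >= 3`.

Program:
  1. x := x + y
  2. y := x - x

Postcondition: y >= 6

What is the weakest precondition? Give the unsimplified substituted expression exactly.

Answer: ( ( x + y ) - ( x + y ) ) >= 6

Derivation:
post: y >= 6
stmt 2: y := x - x  -- replace 1 occurrence(s) of y with (x - x)
  => ( x - x ) >= 6
stmt 1: x := x + y  -- replace 2 occurrence(s) of x with (x + y)
  => ( ( x + y ) - ( x + y ) ) >= 6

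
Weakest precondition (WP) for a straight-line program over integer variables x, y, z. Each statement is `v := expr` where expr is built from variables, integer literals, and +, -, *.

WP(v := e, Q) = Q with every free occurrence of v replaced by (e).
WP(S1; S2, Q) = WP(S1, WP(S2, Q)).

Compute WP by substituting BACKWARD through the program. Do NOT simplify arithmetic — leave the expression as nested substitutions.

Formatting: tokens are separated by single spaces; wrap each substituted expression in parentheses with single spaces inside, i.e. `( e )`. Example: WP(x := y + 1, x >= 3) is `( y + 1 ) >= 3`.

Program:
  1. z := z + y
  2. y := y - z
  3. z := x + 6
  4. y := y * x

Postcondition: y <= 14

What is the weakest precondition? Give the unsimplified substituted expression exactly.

Answer: ( ( y - ( z + y ) ) * x ) <= 14

Derivation:
post: y <= 14
stmt 4: y := y * x  -- replace 1 occurrence(s) of y with (y * x)
  => ( y * x ) <= 14
stmt 3: z := x + 6  -- replace 0 occurrence(s) of z with (x + 6)
  => ( y * x ) <= 14
stmt 2: y := y - z  -- replace 1 occurrence(s) of y with (y - z)
  => ( ( y - z ) * x ) <= 14
stmt 1: z := z + y  -- replace 1 occurrence(s) of z with (z + y)
  => ( ( y - ( z + y ) ) * x ) <= 14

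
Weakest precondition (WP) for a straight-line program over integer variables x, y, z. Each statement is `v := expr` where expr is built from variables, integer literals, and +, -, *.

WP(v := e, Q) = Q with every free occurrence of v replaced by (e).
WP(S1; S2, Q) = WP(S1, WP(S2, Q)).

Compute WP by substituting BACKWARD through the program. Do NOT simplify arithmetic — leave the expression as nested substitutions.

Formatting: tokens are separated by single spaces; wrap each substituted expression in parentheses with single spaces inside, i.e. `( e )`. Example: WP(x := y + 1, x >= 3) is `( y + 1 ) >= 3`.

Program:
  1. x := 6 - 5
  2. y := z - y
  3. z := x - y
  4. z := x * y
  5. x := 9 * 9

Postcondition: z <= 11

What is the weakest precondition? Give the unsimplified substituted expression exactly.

Answer: ( ( 6 - 5 ) * ( z - y ) ) <= 11

Derivation:
post: z <= 11
stmt 5: x := 9 * 9  -- replace 0 occurrence(s) of x with (9 * 9)
  => z <= 11
stmt 4: z := x * y  -- replace 1 occurrence(s) of z with (x * y)
  => ( x * y ) <= 11
stmt 3: z := x - y  -- replace 0 occurrence(s) of z with (x - y)
  => ( x * y ) <= 11
stmt 2: y := z - y  -- replace 1 occurrence(s) of y with (z - y)
  => ( x * ( z - y ) ) <= 11
stmt 1: x := 6 - 5  -- replace 1 occurrence(s) of x with (6 - 5)
  => ( ( 6 - 5 ) * ( z - y ) ) <= 11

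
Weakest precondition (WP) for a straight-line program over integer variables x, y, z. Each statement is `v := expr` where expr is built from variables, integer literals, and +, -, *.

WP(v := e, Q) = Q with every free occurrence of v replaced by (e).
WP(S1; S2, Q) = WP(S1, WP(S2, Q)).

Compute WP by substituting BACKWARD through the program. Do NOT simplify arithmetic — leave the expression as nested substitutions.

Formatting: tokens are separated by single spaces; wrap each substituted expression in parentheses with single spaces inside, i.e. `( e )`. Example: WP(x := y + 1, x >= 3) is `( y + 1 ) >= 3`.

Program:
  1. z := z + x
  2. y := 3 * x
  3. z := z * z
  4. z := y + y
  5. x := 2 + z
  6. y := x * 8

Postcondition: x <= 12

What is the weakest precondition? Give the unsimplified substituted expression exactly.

post: x <= 12
stmt 6: y := x * 8  -- replace 0 occurrence(s) of y with (x * 8)
  => x <= 12
stmt 5: x := 2 + z  -- replace 1 occurrence(s) of x with (2 + z)
  => ( 2 + z ) <= 12
stmt 4: z := y + y  -- replace 1 occurrence(s) of z with (y + y)
  => ( 2 + ( y + y ) ) <= 12
stmt 3: z := z * z  -- replace 0 occurrence(s) of z with (z * z)
  => ( 2 + ( y + y ) ) <= 12
stmt 2: y := 3 * x  -- replace 2 occurrence(s) of y with (3 * x)
  => ( 2 + ( ( 3 * x ) + ( 3 * x ) ) ) <= 12
stmt 1: z := z + x  -- replace 0 occurrence(s) of z with (z + x)
  => ( 2 + ( ( 3 * x ) + ( 3 * x ) ) ) <= 12

Answer: ( 2 + ( ( 3 * x ) + ( 3 * x ) ) ) <= 12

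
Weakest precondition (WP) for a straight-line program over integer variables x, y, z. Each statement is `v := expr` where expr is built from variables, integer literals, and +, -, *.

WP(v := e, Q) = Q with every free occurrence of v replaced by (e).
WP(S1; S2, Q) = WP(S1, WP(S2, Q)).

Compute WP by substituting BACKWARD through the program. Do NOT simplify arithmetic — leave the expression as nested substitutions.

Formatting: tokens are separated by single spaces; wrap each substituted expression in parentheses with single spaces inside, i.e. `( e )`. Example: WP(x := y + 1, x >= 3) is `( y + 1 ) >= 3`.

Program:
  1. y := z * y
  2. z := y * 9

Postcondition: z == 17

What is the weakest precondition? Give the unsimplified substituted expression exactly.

post: z == 17
stmt 2: z := y * 9  -- replace 1 occurrence(s) of z with (y * 9)
  => ( y * 9 ) == 17
stmt 1: y := z * y  -- replace 1 occurrence(s) of y with (z * y)
  => ( ( z * y ) * 9 ) == 17

Answer: ( ( z * y ) * 9 ) == 17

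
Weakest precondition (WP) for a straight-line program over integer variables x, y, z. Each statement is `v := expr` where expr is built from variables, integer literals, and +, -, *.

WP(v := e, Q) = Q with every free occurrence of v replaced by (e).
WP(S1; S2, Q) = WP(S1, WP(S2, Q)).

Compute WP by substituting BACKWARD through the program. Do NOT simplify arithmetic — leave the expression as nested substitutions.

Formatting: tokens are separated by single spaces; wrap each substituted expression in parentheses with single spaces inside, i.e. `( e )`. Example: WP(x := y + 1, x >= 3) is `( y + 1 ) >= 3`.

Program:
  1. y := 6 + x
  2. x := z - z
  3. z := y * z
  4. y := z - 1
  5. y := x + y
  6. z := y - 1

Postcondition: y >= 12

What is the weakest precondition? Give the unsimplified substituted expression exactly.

post: y >= 12
stmt 6: z := y - 1  -- replace 0 occurrence(s) of z with (y - 1)
  => y >= 12
stmt 5: y := x + y  -- replace 1 occurrence(s) of y with (x + y)
  => ( x + y ) >= 12
stmt 4: y := z - 1  -- replace 1 occurrence(s) of y with (z - 1)
  => ( x + ( z - 1 ) ) >= 12
stmt 3: z := y * z  -- replace 1 occurrence(s) of z with (y * z)
  => ( x + ( ( y * z ) - 1 ) ) >= 12
stmt 2: x := z - z  -- replace 1 occurrence(s) of x with (z - z)
  => ( ( z - z ) + ( ( y * z ) - 1 ) ) >= 12
stmt 1: y := 6 + x  -- replace 1 occurrence(s) of y with (6 + x)
  => ( ( z - z ) + ( ( ( 6 + x ) * z ) - 1 ) ) >= 12

Answer: ( ( z - z ) + ( ( ( 6 + x ) * z ) - 1 ) ) >= 12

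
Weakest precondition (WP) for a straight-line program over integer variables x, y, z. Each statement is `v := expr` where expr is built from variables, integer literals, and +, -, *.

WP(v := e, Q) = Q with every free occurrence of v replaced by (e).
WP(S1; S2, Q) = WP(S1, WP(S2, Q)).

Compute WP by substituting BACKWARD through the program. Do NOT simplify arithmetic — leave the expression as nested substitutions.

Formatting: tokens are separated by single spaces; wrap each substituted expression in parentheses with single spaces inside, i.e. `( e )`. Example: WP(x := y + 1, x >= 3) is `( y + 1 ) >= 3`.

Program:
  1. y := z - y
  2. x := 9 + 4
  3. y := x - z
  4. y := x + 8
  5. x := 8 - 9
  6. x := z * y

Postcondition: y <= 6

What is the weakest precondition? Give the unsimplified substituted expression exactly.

Answer: ( ( 9 + 4 ) + 8 ) <= 6

Derivation:
post: y <= 6
stmt 6: x := z * y  -- replace 0 occurrence(s) of x with (z * y)
  => y <= 6
stmt 5: x := 8 - 9  -- replace 0 occurrence(s) of x with (8 - 9)
  => y <= 6
stmt 4: y := x + 8  -- replace 1 occurrence(s) of y with (x + 8)
  => ( x + 8 ) <= 6
stmt 3: y := x - z  -- replace 0 occurrence(s) of y with (x - z)
  => ( x + 8 ) <= 6
stmt 2: x := 9 + 4  -- replace 1 occurrence(s) of x with (9 + 4)
  => ( ( 9 + 4 ) + 8 ) <= 6
stmt 1: y := z - y  -- replace 0 occurrence(s) of y with (z - y)
  => ( ( 9 + 4 ) + 8 ) <= 6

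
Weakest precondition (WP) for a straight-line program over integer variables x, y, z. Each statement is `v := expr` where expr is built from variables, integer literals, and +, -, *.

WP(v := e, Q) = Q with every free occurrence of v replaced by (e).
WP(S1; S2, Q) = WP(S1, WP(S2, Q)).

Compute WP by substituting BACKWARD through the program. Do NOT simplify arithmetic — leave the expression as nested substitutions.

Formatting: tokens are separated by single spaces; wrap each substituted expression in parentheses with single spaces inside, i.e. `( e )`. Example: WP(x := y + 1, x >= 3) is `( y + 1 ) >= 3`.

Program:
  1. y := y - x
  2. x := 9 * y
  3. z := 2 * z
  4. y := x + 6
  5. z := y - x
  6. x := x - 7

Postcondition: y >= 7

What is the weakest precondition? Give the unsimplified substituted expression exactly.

post: y >= 7
stmt 6: x := x - 7  -- replace 0 occurrence(s) of x with (x - 7)
  => y >= 7
stmt 5: z := y - x  -- replace 0 occurrence(s) of z with (y - x)
  => y >= 7
stmt 4: y := x + 6  -- replace 1 occurrence(s) of y with (x + 6)
  => ( x + 6 ) >= 7
stmt 3: z := 2 * z  -- replace 0 occurrence(s) of z with (2 * z)
  => ( x + 6 ) >= 7
stmt 2: x := 9 * y  -- replace 1 occurrence(s) of x with (9 * y)
  => ( ( 9 * y ) + 6 ) >= 7
stmt 1: y := y - x  -- replace 1 occurrence(s) of y with (y - x)
  => ( ( 9 * ( y - x ) ) + 6 ) >= 7

Answer: ( ( 9 * ( y - x ) ) + 6 ) >= 7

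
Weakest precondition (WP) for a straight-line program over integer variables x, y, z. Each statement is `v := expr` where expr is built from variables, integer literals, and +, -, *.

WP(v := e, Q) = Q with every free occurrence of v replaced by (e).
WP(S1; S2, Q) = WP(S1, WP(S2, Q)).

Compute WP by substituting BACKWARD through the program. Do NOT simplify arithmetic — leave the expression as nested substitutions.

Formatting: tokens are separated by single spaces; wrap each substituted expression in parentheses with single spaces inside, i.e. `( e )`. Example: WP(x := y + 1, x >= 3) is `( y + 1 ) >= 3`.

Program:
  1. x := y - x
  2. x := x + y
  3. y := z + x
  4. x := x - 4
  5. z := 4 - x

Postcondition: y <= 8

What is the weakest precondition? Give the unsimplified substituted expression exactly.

post: y <= 8
stmt 5: z := 4 - x  -- replace 0 occurrence(s) of z with (4 - x)
  => y <= 8
stmt 4: x := x - 4  -- replace 0 occurrence(s) of x with (x - 4)
  => y <= 8
stmt 3: y := z + x  -- replace 1 occurrence(s) of y with (z + x)
  => ( z + x ) <= 8
stmt 2: x := x + y  -- replace 1 occurrence(s) of x with (x + y)
  => ( z + ( x + y ) ) <= 8
stmt 1: x := y - x  -- replace 1 occurrence(s) of x with (y - x)
  => ( z + ( ( y - x ) + y ) ) <= 8

Answer: ( z + ( ( y - x ) + y ) ) <= 8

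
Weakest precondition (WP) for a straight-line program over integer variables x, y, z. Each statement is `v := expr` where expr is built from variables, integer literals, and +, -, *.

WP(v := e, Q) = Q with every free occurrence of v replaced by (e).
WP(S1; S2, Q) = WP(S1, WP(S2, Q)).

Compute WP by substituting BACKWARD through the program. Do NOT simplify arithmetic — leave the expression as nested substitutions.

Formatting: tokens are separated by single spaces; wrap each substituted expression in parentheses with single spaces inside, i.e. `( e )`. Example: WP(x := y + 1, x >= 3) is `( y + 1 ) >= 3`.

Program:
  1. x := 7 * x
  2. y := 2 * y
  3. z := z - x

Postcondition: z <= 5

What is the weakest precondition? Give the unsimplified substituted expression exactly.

Answer: ( z - ( 7 * x ) ) <= 5

Derivation:
post: z <= 5
stmt 3: z := z - x  -- replace 1 occurrence(s) of z with (z - x)
  => ( z - x ) <= 5
stmt 2: y := 2 * y  -- replace 0 occurrence(s) of y with (2 * y)
  => ( z - x ) <= 5
stmt 1: x := 7 * x  -- replace 1 occurrence(s) of x with (7 * x)
  => ( z - ( 7 * x ) ) <= 5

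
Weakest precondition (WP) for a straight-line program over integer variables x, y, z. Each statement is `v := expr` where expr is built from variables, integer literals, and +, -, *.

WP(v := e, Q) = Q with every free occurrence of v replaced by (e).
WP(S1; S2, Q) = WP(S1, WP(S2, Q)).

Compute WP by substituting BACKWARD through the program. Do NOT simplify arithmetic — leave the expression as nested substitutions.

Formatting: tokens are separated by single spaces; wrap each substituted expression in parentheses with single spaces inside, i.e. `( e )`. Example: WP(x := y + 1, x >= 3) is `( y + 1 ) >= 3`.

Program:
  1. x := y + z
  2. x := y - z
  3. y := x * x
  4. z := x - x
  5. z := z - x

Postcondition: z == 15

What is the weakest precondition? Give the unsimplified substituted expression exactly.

Answer: ( ( ( y - z ) - ( y - z ) ) - ( y - z ) ) == 15

Derivation:
post: z == 15
stmt 5: z := z - x  -- replace 1 occurrence(s) of z with (z - x)
  => ( z - x ) == 15
stmt 4: z := x - x  -- replace 1 occurrence(s) of z with (x - x)
  => ( ( x - x ) - x ) == 15
stmt 3: y := x * x  -- replace 0 occurrence(s) of y with (x * x)
  => ( ( x - x ) - x ) == 15
stmt 2: x := y - z  -- replace 3 occurrence(s) of x with (y - z)
  => ( ( ( y - z ) - ( y - z ) ) - ( y - z ) ) == 15
stmt 1: x := y + z  -- replace 0 occurrence(s) of x with (y + z)
  => ( ( ( y - z ) - ( y - z ) ) - ( y - z ) ) == 15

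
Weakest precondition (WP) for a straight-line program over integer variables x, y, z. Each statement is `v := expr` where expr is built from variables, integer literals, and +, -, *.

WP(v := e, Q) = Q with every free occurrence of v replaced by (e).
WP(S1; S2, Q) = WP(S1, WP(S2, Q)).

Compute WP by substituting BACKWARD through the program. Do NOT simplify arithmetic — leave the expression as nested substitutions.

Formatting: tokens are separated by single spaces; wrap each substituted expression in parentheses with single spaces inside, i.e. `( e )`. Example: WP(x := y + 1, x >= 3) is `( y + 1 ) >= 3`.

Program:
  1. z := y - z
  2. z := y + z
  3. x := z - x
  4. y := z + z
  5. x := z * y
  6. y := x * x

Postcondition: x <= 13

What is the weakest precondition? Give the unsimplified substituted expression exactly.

post: x <= 13
stmt 6: y := x * x  -- replace 0 occurrence(s) of y with (x * x)
  => x <= 13
stmt 5: x := z * y  -- replace 1 occurrence(s) of x with (z * y)
  => ( z * y ) <= 13
stmt 4: y := z + z  -- replace 1 occurrence(s) of y with (z + z)
  => ( z * ( z + z ) ) <= 13
stmt 3: x := z - x  -- replace 0 occurrence(s) of x with (z - x)
  => ( z * ( z + z ) ) <= 13
stmt 2: z := y + z  -- replace 3 occurrence(s) of z with (y + z)
  => ( ( y + z ) * ( ( y + z ) + ( y + z ) ) ) <= 13
stmt 1: z := y - z  -- replace 3 occurrence(s) of z with (y - z)
  => ( ( y + ( y - z ) ) * ( ( y + ( y - z ) ) + ( y + ( y - z ) ) ) ) <= 13

Answer: ( ( y + ( y - z ) ) * ( ( y + ( y - z ) ) + ( y + ( y - z ) ) ) ) <= 13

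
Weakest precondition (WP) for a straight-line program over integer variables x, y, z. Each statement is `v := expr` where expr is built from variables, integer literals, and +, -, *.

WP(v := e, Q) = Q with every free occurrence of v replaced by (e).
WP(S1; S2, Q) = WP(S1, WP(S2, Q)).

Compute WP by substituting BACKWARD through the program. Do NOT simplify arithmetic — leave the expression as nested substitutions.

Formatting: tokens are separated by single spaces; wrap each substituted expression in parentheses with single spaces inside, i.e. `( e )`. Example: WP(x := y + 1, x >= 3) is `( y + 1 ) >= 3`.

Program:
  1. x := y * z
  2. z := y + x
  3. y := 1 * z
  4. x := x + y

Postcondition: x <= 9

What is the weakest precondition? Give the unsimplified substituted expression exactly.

Answer: ( ( y * z ) + ( 1 * ( y + ( y * z ) ) ) ) <= 9

Derivation:
post: x <= 9
stmt 4: x := x + y  -- replace 1 occurrence(s) of x with (x + y)
  => ( x + y ) <= 9
stmt 3: y := 1 * z  -- replace 1 occurrence(s) of y with (1 * z)
  => ( x + ( 1 * z ) ) <= 9
stmt 2: z := y + x  -- replace 1 occurrence(s) of z with (y + x)
  => ( x + ( 1 * ( y + x ) ) ) <= 9
stmt 1: x := y * z  -- replace 2 occurrence(s) of x with (y * z)
  => ( ( y * z ) + ( 1 * ( y + ( y * z ) ) ) ) <= 9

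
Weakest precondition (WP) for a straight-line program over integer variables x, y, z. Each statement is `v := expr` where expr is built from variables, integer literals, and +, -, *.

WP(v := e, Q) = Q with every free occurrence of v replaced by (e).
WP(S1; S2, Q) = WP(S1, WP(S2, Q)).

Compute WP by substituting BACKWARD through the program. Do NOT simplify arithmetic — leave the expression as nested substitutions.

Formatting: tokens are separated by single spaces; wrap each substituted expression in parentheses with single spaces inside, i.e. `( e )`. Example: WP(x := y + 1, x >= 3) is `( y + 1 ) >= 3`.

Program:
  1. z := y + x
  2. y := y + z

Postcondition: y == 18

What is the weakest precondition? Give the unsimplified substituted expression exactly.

Answer: ( y + ( y + x ) ) == 18

Derivation:
post: y == 18
stmt 2: y := y + z  -- replace 1 occurrence(s) of y with (y + z)
  => ( y + z ) == 18
stmt 1: z := y + x  -- replace 1 occurrence(s) of z with (y + x)
  => ( y + ( y + x ) ) == 18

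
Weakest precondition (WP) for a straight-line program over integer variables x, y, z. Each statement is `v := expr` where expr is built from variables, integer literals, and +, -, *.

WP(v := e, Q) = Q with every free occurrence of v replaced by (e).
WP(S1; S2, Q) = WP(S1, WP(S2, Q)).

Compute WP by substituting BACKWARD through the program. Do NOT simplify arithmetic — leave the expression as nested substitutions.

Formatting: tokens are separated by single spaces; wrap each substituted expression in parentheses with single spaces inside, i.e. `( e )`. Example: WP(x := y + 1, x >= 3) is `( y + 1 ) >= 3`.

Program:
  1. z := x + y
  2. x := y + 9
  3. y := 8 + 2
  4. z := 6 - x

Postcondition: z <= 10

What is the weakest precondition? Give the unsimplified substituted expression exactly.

post: z <= 10
stmt 4: z := 6 - x  -- replace 1 occurrence(s) of z with (6 - x)
  => ( 6 - x ) <= 10
stmt 3: y := 8 + 2  -- replace 0 occurrence(s) of y with (8 + 2)
  => ( 6 - x ) <= 10
stmt 2: x := y + 9  -- replace 1 occurrence(s) of x with (y + 9)
  => ( 6 - ( y + 9 ) ) <= 10
stmt 1: z := x + y  -- replace 0 occurrence(s) of z with (x + y)
  => ( 6 - ( y + 9 ) ) <= 10

Answer: ( 6 - ( y + 9 ) ) <= 10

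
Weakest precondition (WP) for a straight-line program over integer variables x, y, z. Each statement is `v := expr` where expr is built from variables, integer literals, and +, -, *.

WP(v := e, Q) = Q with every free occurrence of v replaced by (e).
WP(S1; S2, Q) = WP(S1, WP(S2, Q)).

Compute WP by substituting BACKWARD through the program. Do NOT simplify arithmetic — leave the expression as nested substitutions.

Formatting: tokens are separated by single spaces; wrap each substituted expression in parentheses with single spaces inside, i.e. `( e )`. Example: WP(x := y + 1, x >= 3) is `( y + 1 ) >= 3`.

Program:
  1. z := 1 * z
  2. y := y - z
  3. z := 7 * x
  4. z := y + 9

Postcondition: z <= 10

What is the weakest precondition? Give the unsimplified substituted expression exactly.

Answer: ( ( y - ( 1 * z ) ) + 9 ) <= 10

Derivation:
post: z <= 10
stmt 4: z := y + 9  -- replace 1 occurrence(s) of z with (y + 9)
  => ( y + 9 ) <= 10
stmt 3: z := 7 * x  -- replace 0 occurrence(s) of z with (7 * x)
  => ( y + 9 ) <= 10
stmt 2: y := y - z  -- replace 1 occurrence(s) of y with (y - z)
  => ( ( y - z ) + 9 ) <= 10
stmt 1: z := 1 * z  -- replace 1 occurrence(s) of z with (1 * z)
  => ( ( y - ( 1 * z ) ) + 9 ) <= 10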